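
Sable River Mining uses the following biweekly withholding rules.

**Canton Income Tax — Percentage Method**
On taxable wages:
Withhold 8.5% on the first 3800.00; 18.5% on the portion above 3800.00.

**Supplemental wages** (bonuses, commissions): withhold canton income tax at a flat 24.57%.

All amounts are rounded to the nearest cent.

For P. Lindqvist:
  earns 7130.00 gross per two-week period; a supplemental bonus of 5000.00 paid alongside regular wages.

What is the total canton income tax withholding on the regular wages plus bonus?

2167.55

Canton Income Tax: taxable = 7130.00
  323.00 + 18.5% × (7130.00 − 3800.00) = 323.00 + 18.5% × 3330.00 = 939.05
Supplemental (24.57% flat on bonus): 24.57% × 5000.00 = 1228.50
Total canton income tax: 939.05 + 1228.50 = 2167.55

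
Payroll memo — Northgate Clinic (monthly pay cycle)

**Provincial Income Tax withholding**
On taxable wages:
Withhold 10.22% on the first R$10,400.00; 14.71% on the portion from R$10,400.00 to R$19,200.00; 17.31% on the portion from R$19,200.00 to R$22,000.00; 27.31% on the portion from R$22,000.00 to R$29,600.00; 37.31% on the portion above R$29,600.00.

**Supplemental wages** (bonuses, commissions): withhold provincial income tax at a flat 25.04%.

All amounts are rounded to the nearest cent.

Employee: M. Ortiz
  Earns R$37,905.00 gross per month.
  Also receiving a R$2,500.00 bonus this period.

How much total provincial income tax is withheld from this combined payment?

R$8,642.20

Provincial Income Tax: taxable = R$37,905.00
  R$4,917.60 + 37.31% × (R$37,905.00 − R$29,600.00) = R$4,917.60 + 37.31% × R$8,305.00 = R$8,016.20
Supplemental (25.04% flat on bonus): 25.04% × R$2,500.00 = R$626.00
Total provincial income tax: R$8,016.20 + R$626.00 = R$8,642.20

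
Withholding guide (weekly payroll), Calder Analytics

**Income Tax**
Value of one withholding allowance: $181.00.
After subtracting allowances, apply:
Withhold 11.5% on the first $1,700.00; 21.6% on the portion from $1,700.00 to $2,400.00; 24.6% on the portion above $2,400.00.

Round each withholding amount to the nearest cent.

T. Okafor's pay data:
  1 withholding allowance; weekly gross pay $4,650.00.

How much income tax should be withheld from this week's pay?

$855.67

Income Tax: taxable = $4,650.00 − 1×$181.00 = $4,469.00
  $346.70 + 24.6% × ($4,469.00 − $2,400.00) = $346.70 + 24.6% × $2,069.00 = $855.67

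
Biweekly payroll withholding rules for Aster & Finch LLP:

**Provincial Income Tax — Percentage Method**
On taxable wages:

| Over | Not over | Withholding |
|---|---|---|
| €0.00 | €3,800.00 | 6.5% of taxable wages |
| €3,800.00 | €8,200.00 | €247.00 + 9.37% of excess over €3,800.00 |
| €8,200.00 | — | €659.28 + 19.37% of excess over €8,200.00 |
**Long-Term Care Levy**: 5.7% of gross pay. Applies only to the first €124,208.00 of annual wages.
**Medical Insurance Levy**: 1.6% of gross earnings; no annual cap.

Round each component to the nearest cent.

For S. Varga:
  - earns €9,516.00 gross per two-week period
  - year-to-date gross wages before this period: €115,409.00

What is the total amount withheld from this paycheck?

Provincial Income Tax: taxable = €9,516.00
  €659.28 + 19.37% × (€9,516.00 − €8,200.00) = €659.28 + 19.37% × €1,316.00 = €914.19
Long-Term Care Levy: cap €124,208.00 − YTD €115,409.00 = €8,799.00 subject; 5.7% × €8,799.00 = €501.54
Medical Insurance Levy: 1.6% × €9,516.00 = €152.26
Total: €914.19 + €501.54 + €152.26 = €1,567.99

€1,567.99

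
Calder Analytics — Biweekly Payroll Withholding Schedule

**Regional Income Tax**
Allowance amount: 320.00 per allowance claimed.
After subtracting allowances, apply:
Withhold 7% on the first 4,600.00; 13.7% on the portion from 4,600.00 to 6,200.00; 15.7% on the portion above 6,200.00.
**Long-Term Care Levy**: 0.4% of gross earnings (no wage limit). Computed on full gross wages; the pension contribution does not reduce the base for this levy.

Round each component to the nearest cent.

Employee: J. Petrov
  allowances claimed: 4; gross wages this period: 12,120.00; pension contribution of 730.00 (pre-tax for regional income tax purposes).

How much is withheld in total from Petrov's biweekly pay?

1,203.55

Regional Income Tax: taxable = 12,120.00 − 730.00 − 4×320.00 = 10,110.00
  541.20 + 15.7% × (10,110.00 − 6,200.00) = 541.20 + 15.7% × 3,910.00 = 1,155.07
Long-Term Care Levy: 0.4% × 12,120.00 = 48.48
Total: 1,155.07 + 48.48 = 1,203.55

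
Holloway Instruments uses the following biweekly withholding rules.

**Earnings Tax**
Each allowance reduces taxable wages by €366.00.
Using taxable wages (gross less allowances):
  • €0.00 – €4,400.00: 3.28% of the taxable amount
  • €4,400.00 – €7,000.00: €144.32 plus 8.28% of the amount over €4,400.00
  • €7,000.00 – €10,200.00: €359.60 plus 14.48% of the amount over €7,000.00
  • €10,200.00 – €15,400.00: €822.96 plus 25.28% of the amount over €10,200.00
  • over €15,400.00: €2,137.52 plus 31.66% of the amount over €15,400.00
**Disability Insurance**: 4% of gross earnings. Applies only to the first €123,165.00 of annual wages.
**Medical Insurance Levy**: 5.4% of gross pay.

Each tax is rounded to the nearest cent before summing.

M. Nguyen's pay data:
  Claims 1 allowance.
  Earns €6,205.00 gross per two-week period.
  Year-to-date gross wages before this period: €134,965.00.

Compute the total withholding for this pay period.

€598.54

Earnings Tax: taxable = €6,205.00 − 1×€366.00 = €5,839.00
  €144.32 + 8.28% × (€5,839.00 − €4,400.00) = €144.32 + 8.28% × €1,439.00 = €263.47
Disability Insurance: YTD €134,965.00 ≥ cap €123,165.00 → €0.00
Medical Insurance Levy: 5.4% × €6,205.00 = €335.07
Total: €263.47 + €0.00 + €335.07 = €598.54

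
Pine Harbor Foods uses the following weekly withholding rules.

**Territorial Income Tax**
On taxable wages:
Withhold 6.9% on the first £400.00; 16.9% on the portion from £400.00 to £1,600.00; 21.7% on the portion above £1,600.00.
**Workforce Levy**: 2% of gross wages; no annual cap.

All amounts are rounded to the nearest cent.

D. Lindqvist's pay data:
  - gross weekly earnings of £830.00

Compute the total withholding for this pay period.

Territorial Income Tax: taxable = £830.00
  £27.60 + 16.9% × (£830.00 − £400.00) = £27.60 + 16.9% × £430.00 = £100.27
Workforce Levy: 2% × £830.00 = £16.60
Total: £100.27 + £16.60 = £116.87

£116.87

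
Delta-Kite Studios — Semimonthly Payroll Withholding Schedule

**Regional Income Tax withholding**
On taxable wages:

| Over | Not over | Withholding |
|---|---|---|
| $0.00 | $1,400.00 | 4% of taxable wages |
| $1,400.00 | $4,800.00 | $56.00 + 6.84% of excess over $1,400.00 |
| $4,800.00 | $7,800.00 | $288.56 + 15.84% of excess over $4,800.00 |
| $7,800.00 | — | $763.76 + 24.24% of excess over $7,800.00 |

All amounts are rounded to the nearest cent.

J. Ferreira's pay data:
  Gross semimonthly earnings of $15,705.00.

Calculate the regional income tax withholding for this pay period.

Regional Income Tax: taxable = $15,705.00
  $763.76 + 24.24% × ($15,705.00 − $7,800.00) = $763.76 + 24.24% × $7,905.00 = $2,679.93

$2,679.93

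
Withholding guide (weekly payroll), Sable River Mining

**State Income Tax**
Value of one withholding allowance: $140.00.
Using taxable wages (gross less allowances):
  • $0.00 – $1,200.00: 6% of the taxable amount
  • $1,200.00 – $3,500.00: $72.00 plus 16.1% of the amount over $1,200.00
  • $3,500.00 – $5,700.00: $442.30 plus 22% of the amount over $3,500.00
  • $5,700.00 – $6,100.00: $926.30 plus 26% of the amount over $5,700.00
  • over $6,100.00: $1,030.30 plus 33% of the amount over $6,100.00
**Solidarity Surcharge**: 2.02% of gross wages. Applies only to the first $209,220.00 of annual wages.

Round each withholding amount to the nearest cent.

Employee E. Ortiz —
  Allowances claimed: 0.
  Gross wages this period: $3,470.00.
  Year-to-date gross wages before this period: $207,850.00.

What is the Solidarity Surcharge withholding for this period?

$27.67

Solidarity Surcharge: cap $209,220.00 − YTD $207,850.00 = $1,370.00 subject; 2.02% × $1,370.00 = $27.67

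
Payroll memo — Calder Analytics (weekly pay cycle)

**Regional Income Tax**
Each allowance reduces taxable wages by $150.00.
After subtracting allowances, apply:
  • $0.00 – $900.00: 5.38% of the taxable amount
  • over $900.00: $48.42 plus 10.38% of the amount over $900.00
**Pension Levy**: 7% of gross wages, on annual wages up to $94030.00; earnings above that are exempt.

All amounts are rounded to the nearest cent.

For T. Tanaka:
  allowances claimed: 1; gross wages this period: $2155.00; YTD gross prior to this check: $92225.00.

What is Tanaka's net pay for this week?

$1865.53

Regional Income Tax: taxable = $2155.00 − 1×$150.00 = $2005.00
  $48.42 + 10.38% × ($2005.00 − $900.00) = $48.42 + 10.38% × $1105.00 = $163.12
Pension Levy: cap $94030.00 − YTD $92225.00 = $1805.00 subject; 7% × $1805.00 = $126.35
Total withheld: $163.12 + $126.35 = $289.47
Net pay: $2155.00 − $289.47 = $1865.53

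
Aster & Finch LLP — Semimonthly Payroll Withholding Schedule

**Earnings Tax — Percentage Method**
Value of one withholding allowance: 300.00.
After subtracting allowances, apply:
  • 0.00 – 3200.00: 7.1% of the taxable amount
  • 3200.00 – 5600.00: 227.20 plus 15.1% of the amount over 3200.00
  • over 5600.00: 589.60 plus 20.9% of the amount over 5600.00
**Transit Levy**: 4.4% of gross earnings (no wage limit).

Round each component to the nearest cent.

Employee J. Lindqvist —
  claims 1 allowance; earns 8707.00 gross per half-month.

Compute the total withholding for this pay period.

1559.37

Earnings Tax: taxable = 8707.00 − 1×300.00 = 8407.00
  589.60 + 20.9% × (8407.00 − 5600.00) = 589.60 + 20.9% × 2807.00 = 1176.26
Transit Levy: 4.4% × 8707.00 = 383.11
Total: 1176.26 + 383.11 = 1559.37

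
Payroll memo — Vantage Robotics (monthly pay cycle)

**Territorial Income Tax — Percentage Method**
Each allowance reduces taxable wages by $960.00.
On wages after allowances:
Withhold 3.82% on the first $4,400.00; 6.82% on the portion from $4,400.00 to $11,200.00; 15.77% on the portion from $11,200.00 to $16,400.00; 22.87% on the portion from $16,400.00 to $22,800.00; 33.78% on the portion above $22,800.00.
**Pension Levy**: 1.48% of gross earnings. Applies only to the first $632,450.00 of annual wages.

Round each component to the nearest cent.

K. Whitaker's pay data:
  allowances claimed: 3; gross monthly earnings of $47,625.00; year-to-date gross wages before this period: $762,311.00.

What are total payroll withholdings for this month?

$10,328.58

Territorial Income Tax: taxable = $47,625.00 − 3×$960.00 = $44,745.00
  $2,915.56 + 33.78% × ($44,745.00 − $22,800.00) = $2,915.56 + 33.78% × $21,945.00 = $10,328.58
Pension Levy: YTD $762,311.00 ≥ cap $632,450.00 → $0.00
Total: $10,328.58 + $0.00 = $10,328.58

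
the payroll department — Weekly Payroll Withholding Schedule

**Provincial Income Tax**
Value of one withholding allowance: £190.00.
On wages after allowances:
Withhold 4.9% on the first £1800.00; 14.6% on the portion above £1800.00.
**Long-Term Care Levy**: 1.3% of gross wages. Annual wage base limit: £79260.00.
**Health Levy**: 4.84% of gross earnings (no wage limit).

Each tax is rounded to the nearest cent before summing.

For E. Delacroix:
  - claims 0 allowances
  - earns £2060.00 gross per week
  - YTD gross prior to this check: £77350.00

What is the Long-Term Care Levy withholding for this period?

£24.83

Long-Term Care Levy: cap £79260.00 − YTD £77350.00 = £1910.00 subject; 1.3% × £1910.00 = £24.83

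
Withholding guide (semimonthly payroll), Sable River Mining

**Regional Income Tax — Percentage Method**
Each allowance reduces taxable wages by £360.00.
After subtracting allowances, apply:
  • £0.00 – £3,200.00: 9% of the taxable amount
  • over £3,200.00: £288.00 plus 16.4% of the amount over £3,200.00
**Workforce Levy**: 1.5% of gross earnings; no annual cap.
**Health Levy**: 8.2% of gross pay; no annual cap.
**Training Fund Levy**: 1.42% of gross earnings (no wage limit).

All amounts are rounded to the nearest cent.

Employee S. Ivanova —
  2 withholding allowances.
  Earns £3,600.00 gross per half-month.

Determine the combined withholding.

Regional Income Tax: taxable = £3,600.00 − 2×£360.00 = £2,880.00
  9% × £2,880.00 = £259.20
Workforce Levy: 1.5% × £3,600.00 = £54.00
Health Levy: 8.2% × £3,600.00 = £295.20
Training Fund Levy: 1.42% × £3,600.00 = £51.12
Total: £259.20 + £54.00 + £295.20 + £51.12 = £659.52

£659.52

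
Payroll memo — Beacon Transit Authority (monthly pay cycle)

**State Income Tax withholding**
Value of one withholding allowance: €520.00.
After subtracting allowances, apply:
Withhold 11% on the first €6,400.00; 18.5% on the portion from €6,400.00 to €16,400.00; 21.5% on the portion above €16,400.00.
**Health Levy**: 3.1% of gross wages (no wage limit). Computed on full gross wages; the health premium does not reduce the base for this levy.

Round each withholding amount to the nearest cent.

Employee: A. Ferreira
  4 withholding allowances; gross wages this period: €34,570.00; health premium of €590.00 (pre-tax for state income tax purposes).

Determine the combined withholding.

€6,958.17

State Income Tax: taxable = €34,570.00 − €590.00 − 4×€520.00 = €31,900.00
  €2,554.00 + 21.5% × (€31,900.00 − €16,400.00) = €2,554.00 + 21.5% × €15,500.00 = €5,886.50
Health Levy: 3.1% × €34,570.00 = €1,071.67
Total: €5,886.50 + €1,071.67 = €6,958.17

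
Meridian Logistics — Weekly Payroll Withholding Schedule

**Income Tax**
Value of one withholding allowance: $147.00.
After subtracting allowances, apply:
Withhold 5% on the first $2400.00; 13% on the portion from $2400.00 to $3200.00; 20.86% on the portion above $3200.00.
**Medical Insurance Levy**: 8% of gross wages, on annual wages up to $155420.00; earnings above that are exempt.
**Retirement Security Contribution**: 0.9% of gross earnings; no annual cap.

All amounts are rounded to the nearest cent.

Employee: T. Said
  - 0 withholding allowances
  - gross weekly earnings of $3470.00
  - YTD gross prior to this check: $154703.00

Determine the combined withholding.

Income Tax: taxable = $3470.00
  $224.00 + 20.86% × ($3470.00 − $3200.00) = $224.00 + 20.86% × $270.00 = $280.32
Medical Insurance Levy: cap $155420.00 − YTD $154703.00 = $717.00 subject; 8% × $717.00 = $57.36
Retirement Security Contribution: 0.9% × $3470.00 = $31.23
Total: $280.32 + $57.36 + $31.23 = $368.91

$368.91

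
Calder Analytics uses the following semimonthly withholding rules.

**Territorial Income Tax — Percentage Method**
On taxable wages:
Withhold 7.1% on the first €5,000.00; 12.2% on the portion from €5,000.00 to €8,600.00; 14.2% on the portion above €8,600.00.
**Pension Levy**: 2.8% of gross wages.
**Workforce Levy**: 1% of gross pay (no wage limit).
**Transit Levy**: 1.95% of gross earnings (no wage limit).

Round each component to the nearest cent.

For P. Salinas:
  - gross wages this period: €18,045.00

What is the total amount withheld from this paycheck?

Territorial Income Tax: taxable = €18,045.00
  €794.20 + 14.2% × (€18,045.00 − €8,600.00) = €794.20 + 14.2% × €9,445.00 = €2,135.39
Pension Levy: 2.8% × €18,045.00 = €505.26
Workforce Levy: 1% × €18,045.00 = €180.45
Transit Levy: 1.95% × €18,045.00 = €351.88
Total: €2,135.39 + €505.26 + €180.45 + €351.88 = €3,172.98

€3,172.98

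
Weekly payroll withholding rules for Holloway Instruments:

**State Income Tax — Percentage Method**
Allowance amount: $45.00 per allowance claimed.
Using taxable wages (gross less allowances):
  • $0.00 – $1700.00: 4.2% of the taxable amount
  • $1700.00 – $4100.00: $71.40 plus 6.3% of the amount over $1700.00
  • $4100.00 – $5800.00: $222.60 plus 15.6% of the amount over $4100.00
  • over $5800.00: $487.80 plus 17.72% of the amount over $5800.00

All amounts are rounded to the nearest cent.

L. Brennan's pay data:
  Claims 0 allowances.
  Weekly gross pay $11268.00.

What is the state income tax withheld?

State Income Tax: taxable = $11268.00
  $487.80 + 17.72% × ($11268.00 − $5800.00) = $487.80 + 17.72% × $5468.00 = $1456.73

$1456.73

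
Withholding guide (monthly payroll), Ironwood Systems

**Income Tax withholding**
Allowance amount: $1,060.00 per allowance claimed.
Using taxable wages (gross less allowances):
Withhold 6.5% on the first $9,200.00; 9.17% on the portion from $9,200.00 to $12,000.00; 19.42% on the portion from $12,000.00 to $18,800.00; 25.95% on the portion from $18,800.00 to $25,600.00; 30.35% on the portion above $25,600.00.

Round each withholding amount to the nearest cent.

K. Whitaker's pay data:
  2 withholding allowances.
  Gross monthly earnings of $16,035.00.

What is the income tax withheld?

$1,226.65

Income Tax: taxable = $16,035.00 − 2×$1,060.00 = $13,915.00
  $854.76 + 19.42% × ($13,915.00 − $12,000.00) = $854.76 + 19.42% × $1,915.00 = $1,226.65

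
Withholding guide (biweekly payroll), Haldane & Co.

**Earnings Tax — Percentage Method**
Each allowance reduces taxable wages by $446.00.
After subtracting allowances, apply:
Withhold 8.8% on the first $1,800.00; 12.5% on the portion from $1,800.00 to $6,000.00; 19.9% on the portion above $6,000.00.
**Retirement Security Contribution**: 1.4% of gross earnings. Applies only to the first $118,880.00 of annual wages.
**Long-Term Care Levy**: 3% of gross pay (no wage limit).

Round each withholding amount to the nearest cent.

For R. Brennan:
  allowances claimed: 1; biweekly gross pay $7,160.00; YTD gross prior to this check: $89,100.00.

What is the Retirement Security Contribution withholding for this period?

$100.24

Retirement Security Contribution: 1.4% × $7,160.00 = $100.24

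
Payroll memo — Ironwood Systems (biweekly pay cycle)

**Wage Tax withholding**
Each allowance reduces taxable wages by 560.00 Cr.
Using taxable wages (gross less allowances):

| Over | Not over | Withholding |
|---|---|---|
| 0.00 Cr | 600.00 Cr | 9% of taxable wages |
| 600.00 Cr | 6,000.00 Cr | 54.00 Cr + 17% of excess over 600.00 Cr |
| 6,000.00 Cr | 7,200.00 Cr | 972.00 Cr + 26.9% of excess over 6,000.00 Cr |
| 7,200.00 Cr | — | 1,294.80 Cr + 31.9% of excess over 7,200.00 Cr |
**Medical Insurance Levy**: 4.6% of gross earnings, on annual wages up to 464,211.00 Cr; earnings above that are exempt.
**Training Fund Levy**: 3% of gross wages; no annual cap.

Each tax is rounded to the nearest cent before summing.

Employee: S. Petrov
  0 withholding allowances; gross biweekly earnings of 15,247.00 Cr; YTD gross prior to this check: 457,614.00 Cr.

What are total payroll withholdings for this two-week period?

Wage Tax: taxable = 15,247.00 Cr
  1,294.80 Cr + 31.9% × (15,247.00 Cr − 7,200.00 Cr) = 1,294.80 Cr + 31.9% × 8,047.00 Cr = 3,861.79 Cr
Medical Insurance Levy: cap 464,211.00 Cr − YTD 457,614.00 Cr = 6,597.00 Cr subject; 4.6% × 6,597.00 Cr = 303.46 Cr
Training Fund Levy: 3% × 15,247.00 Cr = 457.41 Cr
Total: 3,861.79 Cr + 303.46 Cr + 457.41 Cr = 4,622.66 Cr

4,622.66 Cr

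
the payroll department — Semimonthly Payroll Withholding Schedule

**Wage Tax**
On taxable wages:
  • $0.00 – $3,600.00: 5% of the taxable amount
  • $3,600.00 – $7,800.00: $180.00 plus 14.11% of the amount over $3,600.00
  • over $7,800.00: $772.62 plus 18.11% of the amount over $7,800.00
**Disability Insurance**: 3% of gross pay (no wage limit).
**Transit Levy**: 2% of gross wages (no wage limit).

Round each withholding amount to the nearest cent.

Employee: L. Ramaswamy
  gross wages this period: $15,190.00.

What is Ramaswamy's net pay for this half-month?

$12,319.55

Wage Tax: taxable = $15,190.00
  $772.62 + 18.11% × ($15,190.00 − $7,800.00) = $772.62 + 18.11% × $7,390.00 = $2,110.95
Disability Insurance: 3% × $15,190.00 = $455.70
Transit Levy: 2% × $15,190.00 = $303.80
Total withheld: $2,110.95 + $455.70 + $303.80 = $2,870.45
Net pay: $15,190.00 − $2,870.45 = $12,319.55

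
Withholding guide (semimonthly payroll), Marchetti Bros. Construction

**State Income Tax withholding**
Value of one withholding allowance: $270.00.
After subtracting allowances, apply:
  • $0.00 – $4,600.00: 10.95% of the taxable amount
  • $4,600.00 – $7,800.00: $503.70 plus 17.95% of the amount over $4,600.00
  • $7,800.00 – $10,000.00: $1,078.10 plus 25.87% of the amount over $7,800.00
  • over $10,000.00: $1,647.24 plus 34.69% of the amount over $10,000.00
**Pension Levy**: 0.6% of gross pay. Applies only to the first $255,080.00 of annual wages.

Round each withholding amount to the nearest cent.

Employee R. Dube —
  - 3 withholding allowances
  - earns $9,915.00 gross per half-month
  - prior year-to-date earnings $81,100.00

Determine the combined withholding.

$1,475.19

State Income Tax: taxable = $9,915.00 − 3×$270.00 = $9,105.00
  $1,078.10 + 25.87% × ($9,105.00 − $7,800.00) = $1,078.10 + 25.87% × $1,305.00 = $1,415.70
Pension Levy: 0.6% × $9,915.00 = $59.49
Total: $1,415.70 + $59.49 = $1,475.19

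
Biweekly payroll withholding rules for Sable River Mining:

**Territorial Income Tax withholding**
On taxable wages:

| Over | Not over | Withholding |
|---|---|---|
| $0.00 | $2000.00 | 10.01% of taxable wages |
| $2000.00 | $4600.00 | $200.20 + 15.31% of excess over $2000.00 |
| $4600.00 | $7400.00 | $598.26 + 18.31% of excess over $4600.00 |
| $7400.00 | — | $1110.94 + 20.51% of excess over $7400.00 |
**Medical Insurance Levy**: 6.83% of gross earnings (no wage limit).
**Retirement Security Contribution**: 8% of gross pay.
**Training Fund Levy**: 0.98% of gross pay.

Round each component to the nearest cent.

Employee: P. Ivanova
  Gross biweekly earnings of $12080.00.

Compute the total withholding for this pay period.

Territorial Income Tax: taxable = $12080.00
  $1110.94 + 20.51% × ($12080.00 − $7400.00) = $1110.94 + 20.51% × $4680.00 = $2070.81
Medical Insurance Levy: 6.83% × $12080.00 = $825.06
Retirement Security Contribution: 8% × $12080.00 = $966.40
Training Fund Levy: 0.98% × $12080.00 = $118.38
Total: $2070.81 + $825.06 + $966.40 + $118.38 = $3980.65

$3980.65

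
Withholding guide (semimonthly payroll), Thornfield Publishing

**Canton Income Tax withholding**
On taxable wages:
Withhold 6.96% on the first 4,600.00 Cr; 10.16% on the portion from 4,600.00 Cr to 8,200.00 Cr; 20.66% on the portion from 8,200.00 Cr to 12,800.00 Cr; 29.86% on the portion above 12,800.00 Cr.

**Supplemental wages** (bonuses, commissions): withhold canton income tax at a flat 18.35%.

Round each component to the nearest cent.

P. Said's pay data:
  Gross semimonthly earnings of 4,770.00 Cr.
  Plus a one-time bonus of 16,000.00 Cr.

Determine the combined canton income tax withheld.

Canton Income Tax: taxable = 4,770.00 Cr
  320.16 Cr + 10.16% × (4,770.00 Cr − 4,600.00 Cr) = 320.16 Cr + 10.16% × 170.00 Cr = 337.43 Cr
Supplemental (18.35% flat on bonus): 18.35% × 16,000.00 Cr = 2,936.00 Cr
Total canton income tax: 337.43 Cr + 2,936.00 Cr = 3,273.43 Cr

3,273.43 Cr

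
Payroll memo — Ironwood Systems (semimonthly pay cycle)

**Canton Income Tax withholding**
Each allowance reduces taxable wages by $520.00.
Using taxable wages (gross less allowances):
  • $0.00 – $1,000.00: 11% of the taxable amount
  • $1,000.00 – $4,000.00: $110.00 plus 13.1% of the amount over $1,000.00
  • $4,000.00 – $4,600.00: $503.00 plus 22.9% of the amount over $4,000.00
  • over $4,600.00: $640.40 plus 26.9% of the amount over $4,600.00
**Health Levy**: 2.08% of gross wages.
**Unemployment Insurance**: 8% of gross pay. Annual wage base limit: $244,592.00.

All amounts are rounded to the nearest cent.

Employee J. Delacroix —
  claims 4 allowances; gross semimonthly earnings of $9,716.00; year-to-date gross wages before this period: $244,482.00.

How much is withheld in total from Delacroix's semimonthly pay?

$1,667.97

Canton Income Tax: taxable = $9,716.00 − 4×$520.00 = $7,636.00
  $640.40 + 26.9% × ($7,636.00 − $4,600.00) = $640.40 + 26.9% × $3,036.00 = $1,457.08
Health Levy: 2.08% × $9,716.00 = $202.09
Unemployment Insurance: cap $244,592.00 − YTD $244,482.00 = $110.00 subject; 8% × $110.00 = $8.80
Total: $1,457.08 + $202.09 + $8.80 = $1,667.97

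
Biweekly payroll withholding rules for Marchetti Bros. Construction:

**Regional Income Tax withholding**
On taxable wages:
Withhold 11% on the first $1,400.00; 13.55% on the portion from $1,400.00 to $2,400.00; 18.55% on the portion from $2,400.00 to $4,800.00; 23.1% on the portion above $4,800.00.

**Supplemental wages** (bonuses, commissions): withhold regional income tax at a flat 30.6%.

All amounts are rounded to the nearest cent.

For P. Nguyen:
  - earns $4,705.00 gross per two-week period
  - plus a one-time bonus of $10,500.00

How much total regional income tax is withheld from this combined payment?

Regional Income Tax: taxable = $4,705.00
  $289.50 + 18.55% × ($4,705.00 − $2,400.00) = $289.50 + 18.55% × $2,305.00 = $717.08
Supplemental (30.6% flat on bonus): 30.6% × $10,500.00 = $3,213.00
Total regional income tax: $717.08 + $3,213.00 = $3,930.08

$3,930.08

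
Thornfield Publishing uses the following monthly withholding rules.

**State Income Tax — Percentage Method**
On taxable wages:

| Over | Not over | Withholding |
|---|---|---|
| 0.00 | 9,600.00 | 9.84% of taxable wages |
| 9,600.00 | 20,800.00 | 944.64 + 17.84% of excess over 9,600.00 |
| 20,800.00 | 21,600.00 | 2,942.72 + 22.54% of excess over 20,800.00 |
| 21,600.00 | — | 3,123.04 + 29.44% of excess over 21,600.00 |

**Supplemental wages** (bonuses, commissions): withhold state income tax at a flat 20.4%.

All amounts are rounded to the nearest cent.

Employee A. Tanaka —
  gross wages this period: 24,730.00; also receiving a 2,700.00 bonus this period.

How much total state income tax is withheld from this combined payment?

4,595.31

State Income Tax: taxable = 24,730.00
  3,123.04 + 29.44% × (24,730.00 − 21,600.00) = 3,123.04 + 29.44% × 3,130.00 = 4,044.51
Supplemental (20.4% flat on bonus): 20.4% × 2,700.00 = 550.80
Total state income tax: 4,044.51 + 550.80 = 4,595.31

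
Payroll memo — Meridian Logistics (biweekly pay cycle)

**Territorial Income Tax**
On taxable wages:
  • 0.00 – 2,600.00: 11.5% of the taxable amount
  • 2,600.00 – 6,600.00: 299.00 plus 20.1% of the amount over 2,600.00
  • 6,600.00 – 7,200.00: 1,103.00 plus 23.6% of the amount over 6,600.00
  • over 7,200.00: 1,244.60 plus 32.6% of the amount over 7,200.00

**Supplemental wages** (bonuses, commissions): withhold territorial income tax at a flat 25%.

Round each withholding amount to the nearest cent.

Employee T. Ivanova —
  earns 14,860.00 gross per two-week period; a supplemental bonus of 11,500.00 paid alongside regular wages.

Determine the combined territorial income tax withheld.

Territorial Income Tax: taxable = 14,860.00
  1,244.60 + 32.6% × (14,860.00 − 7,200.00) = 1,244.60 + 32.6% × 7,660.00 = 3,741.76
Supplemental (25% flat on bonus): 25% × 11,500.00 = 2,875.00
Total territorial income tax: 3,741.76 + 2,875.00 = 6,616.76

6,616.76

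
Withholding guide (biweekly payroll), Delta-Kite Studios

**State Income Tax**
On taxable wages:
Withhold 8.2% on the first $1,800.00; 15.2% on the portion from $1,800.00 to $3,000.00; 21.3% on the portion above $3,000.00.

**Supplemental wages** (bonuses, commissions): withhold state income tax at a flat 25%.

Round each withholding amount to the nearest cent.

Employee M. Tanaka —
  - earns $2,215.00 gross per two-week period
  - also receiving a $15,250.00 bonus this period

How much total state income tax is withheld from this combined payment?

State Income Tax: taxable = $2,215.00
  $147.60 + 15.2% × ($2,215.00 − $1,800.00) = $147.60 + 15.2% × $415.00 = $210.68
Supplemental (25% flat on bonus): 25% × $15,250.00 = $3,812.50
Total state income tax: $210.68 + $3,812.50 = $4,023.18

$4,023.18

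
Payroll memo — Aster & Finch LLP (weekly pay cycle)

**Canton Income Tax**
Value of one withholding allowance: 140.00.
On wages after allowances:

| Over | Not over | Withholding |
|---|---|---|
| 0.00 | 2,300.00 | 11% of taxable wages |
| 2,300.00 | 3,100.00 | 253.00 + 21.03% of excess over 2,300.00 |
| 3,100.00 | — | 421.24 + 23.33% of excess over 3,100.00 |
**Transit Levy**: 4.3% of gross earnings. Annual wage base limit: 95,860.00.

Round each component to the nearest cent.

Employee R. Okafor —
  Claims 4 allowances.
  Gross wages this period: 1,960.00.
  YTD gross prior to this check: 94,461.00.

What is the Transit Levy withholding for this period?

60.16

Transit Levy: cap 95,860.00 − YTD 94,461.00 = 1,399.00 subject; 4.3% × 1,399.00 = 60.16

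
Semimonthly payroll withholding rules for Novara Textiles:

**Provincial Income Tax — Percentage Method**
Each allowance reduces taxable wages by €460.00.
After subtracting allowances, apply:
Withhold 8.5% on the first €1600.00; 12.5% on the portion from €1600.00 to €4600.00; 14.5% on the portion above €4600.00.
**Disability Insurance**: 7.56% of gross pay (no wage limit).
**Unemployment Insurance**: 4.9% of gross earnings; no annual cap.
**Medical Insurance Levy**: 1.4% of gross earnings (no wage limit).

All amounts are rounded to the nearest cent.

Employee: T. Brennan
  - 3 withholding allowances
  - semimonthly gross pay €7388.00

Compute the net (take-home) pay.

€5648.87

Provincial Income Tax: taxable = €7388.00 − 3×€460.00 = €6008.00
  €511.00 + 14.5% × (€6008.00 − €4600.00) = €511.00 + 14.5% × €1408.00 = €715.16
Disability Insurance: 7.56% × €7388.00 = €558.53
Unemployment Insurance: 4.9% × €7388.00 = €362.01
Medical Insurance Levy: 1.4% × €7388.00 = €103.43
Total withheld: €715.16 + €558.53 + €362.01 + €103.43 = €1739.13
Net pay: €7388.00 − €1739.13 = €5648.87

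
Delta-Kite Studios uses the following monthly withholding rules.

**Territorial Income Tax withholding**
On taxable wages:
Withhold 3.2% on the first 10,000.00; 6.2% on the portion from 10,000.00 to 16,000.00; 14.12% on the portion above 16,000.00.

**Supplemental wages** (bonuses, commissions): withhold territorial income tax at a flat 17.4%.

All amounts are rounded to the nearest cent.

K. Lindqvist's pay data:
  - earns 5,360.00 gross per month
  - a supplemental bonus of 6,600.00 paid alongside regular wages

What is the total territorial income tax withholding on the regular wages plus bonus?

Territorial Income Tax: taxable = 5,360.00
  3.2% × 5,360.00 = 171.52
Supplemental (17.4% flat on bonus): 17.4% × 6,600.00 = 1,148.40
Total territorial income tax: 171.52 + 1,148.40 = 1,319.92

1,319.92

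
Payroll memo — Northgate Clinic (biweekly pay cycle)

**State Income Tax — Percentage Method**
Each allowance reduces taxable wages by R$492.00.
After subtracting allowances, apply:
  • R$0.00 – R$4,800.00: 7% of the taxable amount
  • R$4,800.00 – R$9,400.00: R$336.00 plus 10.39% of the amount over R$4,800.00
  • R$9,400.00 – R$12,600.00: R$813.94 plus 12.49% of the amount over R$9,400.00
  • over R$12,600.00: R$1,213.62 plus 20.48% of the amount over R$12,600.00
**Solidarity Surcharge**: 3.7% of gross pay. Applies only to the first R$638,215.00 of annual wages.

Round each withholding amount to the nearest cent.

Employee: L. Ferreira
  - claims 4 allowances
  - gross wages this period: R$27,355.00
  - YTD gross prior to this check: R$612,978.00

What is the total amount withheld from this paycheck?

R$4,766.17

State Income Tax: taxable = R$27,355.00 − 4×R$492.00 = R$25,387.00
  R$1,213.62 + 20.48% × (R$25,387.00 − R$12,600.00) = R$1,213.62 + 20.48% × R$12,787.00 = R$3,832.40
Solidarity Surcharge: cap R$638,215.00 − YTD R$612,978.00 = R$25,237.00 subject; 3.7% × R$25,237.00 = R$933.77
Total: R$3,832.40 + R$933.77 = R$4,766.17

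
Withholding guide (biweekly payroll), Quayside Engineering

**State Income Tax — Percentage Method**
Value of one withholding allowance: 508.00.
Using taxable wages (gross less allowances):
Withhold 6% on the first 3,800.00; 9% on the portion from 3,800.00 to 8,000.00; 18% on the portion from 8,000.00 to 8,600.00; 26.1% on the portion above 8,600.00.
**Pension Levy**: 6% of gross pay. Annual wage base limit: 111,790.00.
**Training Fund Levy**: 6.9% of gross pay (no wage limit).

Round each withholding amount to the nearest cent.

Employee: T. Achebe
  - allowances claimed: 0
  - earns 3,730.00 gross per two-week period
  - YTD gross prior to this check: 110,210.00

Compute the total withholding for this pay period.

575.97

State Income Tax: taxable = 3,730.00
  6% × 3,730.00 = 223.80
Pension Levy: cap 111,790.00 − YTD 110,210.00 = 1,580.00 subject; 6% × 1,580.00 = 94.80
Training Fund Levy: 6.9% × 3,730.00 = 257.37
Total: 223.80 + 94.80 + 257.37 = 575.97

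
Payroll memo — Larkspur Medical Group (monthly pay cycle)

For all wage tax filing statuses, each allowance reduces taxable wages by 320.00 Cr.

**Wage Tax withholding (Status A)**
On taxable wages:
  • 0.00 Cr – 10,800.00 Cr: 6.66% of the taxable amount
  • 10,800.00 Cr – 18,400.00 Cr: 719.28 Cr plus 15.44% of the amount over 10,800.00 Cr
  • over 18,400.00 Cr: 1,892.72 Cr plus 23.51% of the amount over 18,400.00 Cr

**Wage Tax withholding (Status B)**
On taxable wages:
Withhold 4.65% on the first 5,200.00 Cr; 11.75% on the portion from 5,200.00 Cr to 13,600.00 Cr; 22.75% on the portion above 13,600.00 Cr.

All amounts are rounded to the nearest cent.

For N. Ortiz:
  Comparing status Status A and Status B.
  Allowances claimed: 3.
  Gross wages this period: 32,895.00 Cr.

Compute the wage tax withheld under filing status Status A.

5,074.80 Cr

Wage Tax (Status A): taxable = 32,895.00 Cr − 3×320.00 Cr = 31,935.00 Cr
  1,892.72 Cr + 23.51% × (31,935.00 Cr − 18,400.00 Cr) = 1,892.72 Cr + 23.51% × 13,535.00 Cr = 5,074.80 Cr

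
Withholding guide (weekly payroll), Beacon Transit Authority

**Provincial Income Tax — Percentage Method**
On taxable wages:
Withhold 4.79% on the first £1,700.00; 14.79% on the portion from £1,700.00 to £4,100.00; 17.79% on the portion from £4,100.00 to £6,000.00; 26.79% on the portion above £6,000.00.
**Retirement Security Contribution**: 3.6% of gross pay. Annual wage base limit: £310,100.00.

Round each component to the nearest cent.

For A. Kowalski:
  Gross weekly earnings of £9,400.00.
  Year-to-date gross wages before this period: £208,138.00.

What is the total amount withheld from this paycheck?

Provincial Income Tax: taxable = £9,400.00
  £774.40 + 26.79% × (£9,400.00 − £6,000.00) = £774.40 + 26.79% × £3,400.00 = £1,685.26
Retirement Security Contribution: 3.6% × £9,400.00 = £338.40
Total: £1,685.26 + £338.40 = £2,023.66

£2,023.66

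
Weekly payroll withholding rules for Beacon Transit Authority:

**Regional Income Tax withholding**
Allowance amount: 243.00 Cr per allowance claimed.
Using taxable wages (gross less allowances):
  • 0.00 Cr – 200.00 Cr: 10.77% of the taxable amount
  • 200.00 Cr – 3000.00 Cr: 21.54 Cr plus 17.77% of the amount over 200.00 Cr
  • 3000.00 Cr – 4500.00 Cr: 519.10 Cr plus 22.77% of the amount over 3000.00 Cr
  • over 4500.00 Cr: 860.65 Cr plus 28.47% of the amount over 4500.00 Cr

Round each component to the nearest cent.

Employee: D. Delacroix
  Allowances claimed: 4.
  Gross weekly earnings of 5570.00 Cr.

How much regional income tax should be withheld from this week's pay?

888.55 Cr

Regional Income Tax: taxable = 5570.00 Cr − 4×243.00 Cr = 4598.00 Cr
  860.65 Cr + 28.47% × (4598.00 Cr − 4500.00 Cr) = 860.65 Cr + 28.47% × 98.00 Cr = 888.55 Cr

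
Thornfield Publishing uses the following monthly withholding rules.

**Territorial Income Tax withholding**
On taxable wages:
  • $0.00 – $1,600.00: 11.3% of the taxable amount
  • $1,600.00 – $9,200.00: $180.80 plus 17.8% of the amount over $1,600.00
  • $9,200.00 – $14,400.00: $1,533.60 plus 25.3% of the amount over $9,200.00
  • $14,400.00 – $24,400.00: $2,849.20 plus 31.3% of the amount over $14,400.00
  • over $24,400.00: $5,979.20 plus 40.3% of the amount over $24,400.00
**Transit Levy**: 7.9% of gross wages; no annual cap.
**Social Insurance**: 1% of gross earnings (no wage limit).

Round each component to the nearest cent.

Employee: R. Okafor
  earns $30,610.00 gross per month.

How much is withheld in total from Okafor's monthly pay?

Territorial Income Tax: taxable = $30,610.00
  $5,979.20 + 40.3% × ($30,610.00 − $24,400.00) = $5,979.20 + 40.3% × $6,210.00 = $8,481.83
Transit Levy: 7.9% × $30,610.00 = $2,418.19
Social Insurance: 1% × $30,610.00 = $306.10
Total: $8,481.83 + $2,418.19 + $306.10 = $11,206.12

$11,206.12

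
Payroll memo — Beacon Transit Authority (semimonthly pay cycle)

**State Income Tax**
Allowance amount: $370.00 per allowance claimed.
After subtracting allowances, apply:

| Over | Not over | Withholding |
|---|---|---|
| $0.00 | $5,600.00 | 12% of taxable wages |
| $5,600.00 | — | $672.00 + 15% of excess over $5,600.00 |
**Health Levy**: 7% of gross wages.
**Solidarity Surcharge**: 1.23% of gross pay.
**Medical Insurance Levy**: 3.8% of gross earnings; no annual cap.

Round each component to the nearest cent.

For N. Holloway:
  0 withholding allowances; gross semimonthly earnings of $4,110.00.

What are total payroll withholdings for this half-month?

State Income Tax: taxable = $4,110.00
  12% × $4,110.00 = $493.20
Health Levy: 7% × $4,110.00 = $287.70
Solidarity Surcharge: 1.23% × $4,110.00 = $50.55
Medical Insurance Levy: 3.8% × $4,110.00 = $156.18
Total: $493.20 + $287.70 + $50.55 + $156.18 = $987.63

$987.63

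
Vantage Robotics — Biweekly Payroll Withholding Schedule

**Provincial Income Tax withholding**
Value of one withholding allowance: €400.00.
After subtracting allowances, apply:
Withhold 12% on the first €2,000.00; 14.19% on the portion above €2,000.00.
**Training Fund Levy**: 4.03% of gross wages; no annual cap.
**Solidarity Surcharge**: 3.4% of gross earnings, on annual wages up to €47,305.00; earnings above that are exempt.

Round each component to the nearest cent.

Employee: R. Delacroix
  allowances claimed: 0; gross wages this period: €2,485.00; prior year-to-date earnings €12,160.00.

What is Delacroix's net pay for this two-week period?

€1,991.54

Provincial Income Tax: taxable = €2,485.00
  €240.00 + 14.19% × (€2,485.00 − €2,000.00) = €240.00 + 14.19% × €485.00 = €308.82
Training Fund Levy: 4.03% × €2,485.00 = €100.15
Solidarity Surcharge: 3.4% × €2,485.00 = €84.49
Total withheld: €308.82 + €100.15 + €84.49 = €493.46
Net pay: €2,485.00 − €493.46 = €1,991.54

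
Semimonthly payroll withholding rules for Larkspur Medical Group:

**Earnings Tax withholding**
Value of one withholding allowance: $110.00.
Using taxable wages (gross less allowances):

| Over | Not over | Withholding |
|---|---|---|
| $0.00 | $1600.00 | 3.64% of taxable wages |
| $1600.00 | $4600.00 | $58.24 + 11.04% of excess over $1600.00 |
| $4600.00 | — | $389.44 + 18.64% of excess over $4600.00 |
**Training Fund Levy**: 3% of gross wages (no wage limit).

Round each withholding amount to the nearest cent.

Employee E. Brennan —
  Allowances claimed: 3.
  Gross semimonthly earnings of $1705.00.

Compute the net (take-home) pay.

Earnings Tax: taxable = $1705.00 − 3×$110.00 = $1375.00
  3.64% × $1375.00 = $50.05
Training Fund Levy: 3% × $1705.00 = $51.15
Total withheld: $50.05 + $51.15 = $101.20
Net pay: $1705.00 − $101.20 = $1603.80

$1603.80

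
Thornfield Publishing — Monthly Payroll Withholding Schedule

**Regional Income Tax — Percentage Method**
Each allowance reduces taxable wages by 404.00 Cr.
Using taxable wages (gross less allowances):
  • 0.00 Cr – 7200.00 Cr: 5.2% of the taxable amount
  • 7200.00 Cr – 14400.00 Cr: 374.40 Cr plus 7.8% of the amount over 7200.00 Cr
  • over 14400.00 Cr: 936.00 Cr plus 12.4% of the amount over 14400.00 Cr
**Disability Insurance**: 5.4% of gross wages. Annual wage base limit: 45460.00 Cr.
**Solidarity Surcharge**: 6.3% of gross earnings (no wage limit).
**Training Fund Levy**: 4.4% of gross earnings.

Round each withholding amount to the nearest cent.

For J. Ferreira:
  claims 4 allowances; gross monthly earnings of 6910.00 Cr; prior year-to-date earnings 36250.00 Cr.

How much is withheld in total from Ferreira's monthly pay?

1387.80 Cr

Regional Income Tax: taxable = 6910.00 Cr − 4×404.00 Cr = 5294.00 Cr
  5.2% × 5294.00 Cr = 275.29 Cr
Disability Insurance: 5.4% × 6910.00 Cr = 373.14 Cr
Solidarity Surcharge: 6.3% × 6910.00 Cr = 435.33 Cr
Training Fund Levy: 4.4% × 6910.00 Cr = 304.04 Cr
Total: 275.29 Cr + 373.14 Cr + 435.33 Cr + 304.04 Cr = 1387.80 Cr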